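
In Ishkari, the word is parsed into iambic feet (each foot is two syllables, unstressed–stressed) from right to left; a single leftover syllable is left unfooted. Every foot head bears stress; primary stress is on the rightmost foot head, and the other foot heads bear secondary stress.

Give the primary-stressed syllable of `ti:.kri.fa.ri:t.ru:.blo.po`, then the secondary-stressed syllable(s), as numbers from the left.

primary 7, secondary 3, 5

Parse right to left into iambic (σˈσ) feet: ti: (kri.ˈfa) (ri:t.ˈru:) (blo.ˈpo). Syllable 1 is left unfooted.
Foot heads (stressed positions): 3, 5, 7.
End Rule Rightmost: primary stress on the rightmost head = syllable 7.
Secondary stress on 3, 5: ti:.kri.ˌfa.ri:t.ˌru:.blo.ˈpo.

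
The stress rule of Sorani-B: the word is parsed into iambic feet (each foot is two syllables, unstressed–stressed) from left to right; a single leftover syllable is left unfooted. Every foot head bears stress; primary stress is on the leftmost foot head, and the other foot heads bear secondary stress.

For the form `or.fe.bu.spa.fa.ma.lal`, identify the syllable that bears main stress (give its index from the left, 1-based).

Parse left to right into iambic (σˈσ) feet: (or.ˈfe) (bu.ˈspa) (fa.ˈma) lal. Syllable 7 is left unfooted.
Foot heads (stressed positions): 2, 4, 6.
End Rule Leftmost: primary stress on the leftmost head = syllable 2.
Primary stress: syllable 2 → or.ˈfe.bu.spa.fa.ma.lal.

2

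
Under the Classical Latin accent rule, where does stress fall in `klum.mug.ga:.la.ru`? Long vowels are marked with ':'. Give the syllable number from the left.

Classical Latin: stress the penult if heavy (long vowel or closed), else the antepenult.
Weights: 3 ga: H, 4 la L, 5 ru L.
The penult (syllable 4, la) is light, so stress falls on the antepenult (syllable 3, ga:).
Stress on syllable 3: klum.mug.ˈga:.la.ru.

3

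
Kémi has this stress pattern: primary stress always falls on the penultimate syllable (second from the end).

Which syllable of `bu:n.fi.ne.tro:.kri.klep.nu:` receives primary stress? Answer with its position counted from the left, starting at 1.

6

The word has 7 syllables; the penultimate syllable (second from the end) is syllable 6 (klep).
Primary stress: syllable 6 → bu:n.fi.ne.tro:.kri.ˈklep.nu:.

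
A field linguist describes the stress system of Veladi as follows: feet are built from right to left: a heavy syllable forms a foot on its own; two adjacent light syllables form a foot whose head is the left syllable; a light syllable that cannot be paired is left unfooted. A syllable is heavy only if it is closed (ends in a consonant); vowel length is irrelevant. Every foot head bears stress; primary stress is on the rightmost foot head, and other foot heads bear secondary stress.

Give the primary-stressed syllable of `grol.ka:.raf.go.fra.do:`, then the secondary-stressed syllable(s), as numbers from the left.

primary 5, secondary 1, 3

Weights: 1 grol H, 2 ka: L, 3 raf H, 4 go L, 5 fra L, 6 do: L.
Parse right to left (heavy = foot alone; LL = one foot; stranded L unfooted): (ˈgrol) ka: (ˈraf) go (ˈfra.do:).
Foot heads: 1, 3, 5.
Primary stress on the rightmost head = syllable 5.
Secondary stress on 1, 3: ˌgrol.ka:.ˌraf.go.ˈfra.do:.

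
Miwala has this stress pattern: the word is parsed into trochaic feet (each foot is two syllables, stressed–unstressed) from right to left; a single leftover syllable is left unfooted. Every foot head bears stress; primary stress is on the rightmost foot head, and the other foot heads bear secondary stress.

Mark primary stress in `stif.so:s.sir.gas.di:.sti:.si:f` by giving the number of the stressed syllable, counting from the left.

6

Parse right to left into trochaic (ˈσσ) feet: stif (ˈso:s.sir) (ˈgas.di:) (ˈsti:.si:f). Syllable 1 is left unfooted.
Foot heads (stressed positions): 2, 4, 6.
End Rule Rightmost: primary stress on the rightmost head = syllable 6.
Primary stress: syllable 6 → stif.so:s.sir.gas.di:.ˈsti:.si:f.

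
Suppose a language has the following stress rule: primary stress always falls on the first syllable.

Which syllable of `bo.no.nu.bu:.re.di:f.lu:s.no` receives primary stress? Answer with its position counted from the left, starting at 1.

1

The word has 8 syllables; the first syllable is syllable 1 (bo).
Primary stress: syllable 1 → ˈbo.no.nu.bu:.re.di:f.lu:s.no.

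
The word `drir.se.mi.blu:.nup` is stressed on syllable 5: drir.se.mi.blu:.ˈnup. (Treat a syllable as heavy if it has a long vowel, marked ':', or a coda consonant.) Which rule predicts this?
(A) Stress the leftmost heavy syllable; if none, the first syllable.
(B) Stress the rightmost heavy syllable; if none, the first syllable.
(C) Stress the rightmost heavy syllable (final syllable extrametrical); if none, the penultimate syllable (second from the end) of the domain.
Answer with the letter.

B

Rule A → syllable 1 (observed: 5).
Rule B → syllable 5 ✓.
Rule C → syllable 4 (observed: 5).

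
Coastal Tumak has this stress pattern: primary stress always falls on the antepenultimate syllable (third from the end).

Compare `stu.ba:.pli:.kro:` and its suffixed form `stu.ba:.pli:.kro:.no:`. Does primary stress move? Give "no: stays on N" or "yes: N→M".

Base `stu.ba:.pli:.kro:` (4 syllables):
  The word has 4 syllables; the antepenultimate syllable (third from the end) is syllable 2 (ba:).
  → primary stress on syllable 2.
Suffixed `stu.ba:.pli:.kro:.no:` (5 syllables):
  The word has 5 syllables; the antepenultimate syllable (third from the end) is syllable 3 (pli:).
  → primary stress on syllable 3.

yes: 2→3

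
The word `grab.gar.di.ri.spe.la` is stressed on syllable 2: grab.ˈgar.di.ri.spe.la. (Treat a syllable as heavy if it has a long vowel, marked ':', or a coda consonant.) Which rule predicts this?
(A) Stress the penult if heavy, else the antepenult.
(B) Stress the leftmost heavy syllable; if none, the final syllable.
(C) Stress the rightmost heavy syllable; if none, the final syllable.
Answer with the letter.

Rule A → syllable 4 (observed: 2).
Rule B → syllable 1 (observed: 2).
Rule C → syllable 2 ✓.

C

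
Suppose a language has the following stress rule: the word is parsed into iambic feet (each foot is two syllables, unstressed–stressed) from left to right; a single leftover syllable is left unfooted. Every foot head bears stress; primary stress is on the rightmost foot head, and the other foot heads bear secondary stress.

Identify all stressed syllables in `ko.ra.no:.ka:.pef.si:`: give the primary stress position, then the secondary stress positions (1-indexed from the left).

primary 6, secondary 2, 4

Parse left to right into iambic (σˈσ) feet: (ko.ˈra) (no:.ˈka:) (pef.ˈsi:).
Foot heads (stressed positions): 2, 4, 6.
End Rule Rightmost: primary stress on the rightmost head = syllable 6.
Secondary stress on 2, 4: ko.ˌra.no:.ˌka:.pef.ˈsi:.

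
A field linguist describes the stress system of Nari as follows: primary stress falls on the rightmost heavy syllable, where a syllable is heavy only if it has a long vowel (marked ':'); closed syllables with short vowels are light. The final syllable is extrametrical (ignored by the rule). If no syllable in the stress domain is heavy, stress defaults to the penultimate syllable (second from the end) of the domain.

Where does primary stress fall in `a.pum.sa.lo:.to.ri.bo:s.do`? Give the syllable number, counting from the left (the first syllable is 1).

The final syllable (8, do) is extrametrical; the stress domain is syllables 1–7.
Weights: 1 a L, 2 pum L, 3 sa L, 4 lo: H, 5 to L, 6 ri L, 7 bo:s H.
Heavy syllables in the domain: 4, 7. The rightmost is syllable 7 (bo:s).
Primary stress: syllable 7 → a.pum.sa.lo:.to.ri.ˈbo:s.do.

7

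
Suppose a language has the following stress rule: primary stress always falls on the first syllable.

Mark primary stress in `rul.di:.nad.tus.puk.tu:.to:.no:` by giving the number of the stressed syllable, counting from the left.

1

The word has 8 syllables; the first syllable is syllable 1 (rul).
Primary stress: syllable 1 → ˈrul.di:.nad.tus.puk.tu:.to:.no:.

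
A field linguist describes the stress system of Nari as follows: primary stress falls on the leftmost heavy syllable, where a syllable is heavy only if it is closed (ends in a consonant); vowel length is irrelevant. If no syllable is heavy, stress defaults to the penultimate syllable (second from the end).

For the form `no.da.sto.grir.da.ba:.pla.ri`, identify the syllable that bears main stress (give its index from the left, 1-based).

4

Weights: 1 no L, 2 da L, 3 sto L, 4 grir H, 5 da L, 6 ba: L, 7 pla L, 8 ri L.
Heavy syllables in the domain: 4. The leftmost is syllable 4 (grir).
Primary stress: syllable 4 → no.da.sto.ˈgrir.da.ba:.pla.ri.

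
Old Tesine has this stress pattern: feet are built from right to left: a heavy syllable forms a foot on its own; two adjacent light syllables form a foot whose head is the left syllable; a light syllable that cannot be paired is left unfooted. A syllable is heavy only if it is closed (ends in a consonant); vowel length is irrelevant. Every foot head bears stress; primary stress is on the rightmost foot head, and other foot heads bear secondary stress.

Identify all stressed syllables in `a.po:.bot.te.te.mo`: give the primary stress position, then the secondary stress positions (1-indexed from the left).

primary 5, secondary 1, 3

Weights: 1 a L, 2 po: L, 3 bot H, 4 te L, 5 te L, 6 mo L.
Parse right to left (heavy = foot alone; LL = one foot; stranded L unfooted): (ˈa.po:) (ˈbot) te (ˈte.mo).
Foot heads: 1, 3, 5.
Primary stress on the rightmost head = syllable 5.
Secondary stress on 1, 3: ˌa.po:.ˌbot.te.ˈte.mo.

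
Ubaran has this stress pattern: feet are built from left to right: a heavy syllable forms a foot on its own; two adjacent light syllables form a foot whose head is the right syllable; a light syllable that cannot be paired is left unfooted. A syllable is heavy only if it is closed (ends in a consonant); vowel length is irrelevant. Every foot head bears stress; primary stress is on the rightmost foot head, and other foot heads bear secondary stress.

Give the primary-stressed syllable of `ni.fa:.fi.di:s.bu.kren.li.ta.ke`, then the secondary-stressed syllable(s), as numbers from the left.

primary 8, secondary 2, 4, 6

Weights: 1 ni L, 2 fa: L, 3 fi L, 4 di:s H, 5 bu L, 6 kren H, 7 li L, 8 ta L, 9 ke L.
Parse left to right (heavy = foot alone; LL = one foot; stranded L unfooted): (ni.ˈfa:) fi (ˈdi:s) bu (ˈkren) (li.ˈta) ke.
Foot heads: 2, 4, 6, 8.
Primary stress on the rightmost head = syllable 8.
Secondary stress on 2, 4, 6: ni.ˌfa:.fi.ˌdi:s.bu.ˌkren.li.ˈta.ke.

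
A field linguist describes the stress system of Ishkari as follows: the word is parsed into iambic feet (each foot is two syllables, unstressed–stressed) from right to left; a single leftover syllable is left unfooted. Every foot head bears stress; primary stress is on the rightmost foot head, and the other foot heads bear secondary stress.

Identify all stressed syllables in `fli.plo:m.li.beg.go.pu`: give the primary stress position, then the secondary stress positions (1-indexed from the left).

Parse right to left into iambic (σˈσ) feet: (fli.ˈplo:m) (li.ˈbeg) (go.ˈpu).
Foot heads (stressed positions): 2, 4, 6.
End Rule Rightmost: primary stress on the rightmost head = syllable 6.
Secondary stress on 2, 4: fli.ˌplo:m.li.ˌbeg.go.ˈpu.

primary 6, secondary 2, 4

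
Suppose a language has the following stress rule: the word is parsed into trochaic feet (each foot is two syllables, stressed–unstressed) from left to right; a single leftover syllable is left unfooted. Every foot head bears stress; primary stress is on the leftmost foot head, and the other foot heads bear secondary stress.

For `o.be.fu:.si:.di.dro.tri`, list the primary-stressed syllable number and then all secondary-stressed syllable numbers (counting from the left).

Parse left to right into trochaic (ˈσσ) feet: (ˈo.be) (ˈfu:.si:) (ˈdi.dro) tri. Syllable 7 is left unfooted.
Foot heads (stressed positions): 1, 3, 5.
End Rule Leftmost: primary stress on the leftmost head = syllable 1.
Secondary stress on 3, 5: ˈo.be.ˌfu:.si:.ˌdi.dro.tri.

primary 1, secondary 3, 5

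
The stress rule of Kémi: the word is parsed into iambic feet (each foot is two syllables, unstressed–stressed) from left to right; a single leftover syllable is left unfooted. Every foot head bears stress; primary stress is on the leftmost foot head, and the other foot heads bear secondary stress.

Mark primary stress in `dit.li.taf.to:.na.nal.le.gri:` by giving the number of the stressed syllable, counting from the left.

Parse left to right into iambic (σˈσ) feet: (dit.ˈli) (taf.ˈto:) (na.ˈnal) (le.ˈgri:).
Foot heads (stressed positions): 2, 4, 6, 8.
End Rule Leftmost: primary stress on the leftmost head = syllable 2.
Primary stress: syllable 2 → dit.ˈli.taf.to:.na.nal.le.gri:.

2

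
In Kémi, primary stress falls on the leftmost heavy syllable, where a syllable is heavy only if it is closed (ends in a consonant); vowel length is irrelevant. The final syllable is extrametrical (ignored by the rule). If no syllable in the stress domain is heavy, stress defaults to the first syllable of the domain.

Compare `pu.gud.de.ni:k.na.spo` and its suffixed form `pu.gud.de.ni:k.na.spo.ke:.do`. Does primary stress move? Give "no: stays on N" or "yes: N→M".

Base `pu.gud.de.ni:k.na.spo` (6 syllables):
  The final syllable (6, spo) is extrametrical; the stress domain is syllables 1–5.
  Weights: 1 pu L, 2 gud H, 3 de L, 4 ni:k H, 5 na L.
  Heavy syllables in the domain: 2, 4. The leftmost is syllable 2 (gud).
  → primary stress on syllable 2.
Suffixed `pu.gud.de.ni:k.na.spo.ke:.do` (8 syllables):
  The final syllable (8, do) is extrametrical; the stress domain is syllables 1–7.
  Weights: 1 pu L, 2 gud H, 3 de L, 4 ni:k H, 5 na L, 6 spo L, 7 ke: L.
  Heavy syllables in the domain: 2, 4. The leftmost is syllable 2 (gud).
  → primary stress on syllable 2.

no: stays on 2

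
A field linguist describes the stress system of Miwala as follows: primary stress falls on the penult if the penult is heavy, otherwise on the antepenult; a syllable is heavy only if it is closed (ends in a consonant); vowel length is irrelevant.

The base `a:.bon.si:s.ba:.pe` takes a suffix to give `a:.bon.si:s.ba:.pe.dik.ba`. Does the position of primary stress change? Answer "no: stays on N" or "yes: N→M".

Base `a:.bon.si:s.ba:.pe` (5 syllables):
  Weights: 3 si:s H, 4 ba: L, 5 pe L.
  The penult (syllable 4, ba:) is light, so stress falls on the antepenult (syllable 3, si:s).
  → primary stress on syllable 3.
Suffixed `a:.bon.si:s.ba:.pe.dik.ba` (7 syllables):
  Weights: 5 pe L, 6 dik H, 7 ba L.
  The penult (syllable 6, dik) is heavy, so it takes stress.
  → primary stress on syllable 6.

yes: 3→6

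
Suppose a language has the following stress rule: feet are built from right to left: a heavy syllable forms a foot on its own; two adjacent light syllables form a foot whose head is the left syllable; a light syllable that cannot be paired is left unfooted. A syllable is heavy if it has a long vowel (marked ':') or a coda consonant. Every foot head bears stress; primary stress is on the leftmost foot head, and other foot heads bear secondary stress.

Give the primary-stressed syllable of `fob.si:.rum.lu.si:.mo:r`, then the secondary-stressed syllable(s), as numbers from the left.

primary 1, secondary 2, 3, 5, 6

Weights: 1 fob H, 2 si: H, 3 rum H, 4 lu L, 5 si: H, 6 mo:r H.
Parse right to left (heavy = foot alone; LL = one foot; stranded L unfooted): (ˈfob) (ˈsi:) (ˈrum) lu (ˈsi:) (ˈmo:r).
Foot heads: 1, 2, 3, 5, 6.
Primary stress on the leftmost head = syllable 1.
Secondary stress on 2, 3, 5, 6: ˈfob.ˌsi:.ˌrum.lu.ˌsi:.ˌmo:r.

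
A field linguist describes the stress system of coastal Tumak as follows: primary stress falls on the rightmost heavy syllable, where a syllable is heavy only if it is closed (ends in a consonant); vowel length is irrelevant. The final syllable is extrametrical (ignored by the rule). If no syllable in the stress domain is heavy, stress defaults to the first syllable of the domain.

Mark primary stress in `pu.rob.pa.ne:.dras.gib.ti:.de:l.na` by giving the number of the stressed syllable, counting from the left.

The final syllable (9, na) is extrametrical; the stress domain is syllables 1–8.
Weights: 1 pu L, 2 rob H, 3 pa L, 4 ne: L, 5 dras H, 6 gib H, 7 ti: L, 8 de:l H.
Heavy syllables in the domain: 2, 5, 6, 8. The rightmost is syllable 8 (de:l).
Primary stress: syllable 8 → pu.rob.pa.ne:.dras.gib.ti:.ˈde:l.na.

8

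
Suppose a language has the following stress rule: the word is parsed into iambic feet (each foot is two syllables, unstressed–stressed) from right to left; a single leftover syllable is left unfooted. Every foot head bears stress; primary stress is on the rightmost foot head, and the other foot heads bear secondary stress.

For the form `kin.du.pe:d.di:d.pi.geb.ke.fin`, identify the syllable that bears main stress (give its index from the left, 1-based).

Parse right to left into iambic (σˈσ) feet: (kin.ˈdu) (pe:d.ˈdi:d) (pi.ˈgeb) (ke.ˈfin).
Foot heads (stressed positions): 2, 4, 6, 8.
End Rule Rightmost: primary stress on the rightmost head = syllable 8.
Primary stress: syllable 8 → kin.du.pe:d.di:d.pi.geb.ke.ˈfin.

8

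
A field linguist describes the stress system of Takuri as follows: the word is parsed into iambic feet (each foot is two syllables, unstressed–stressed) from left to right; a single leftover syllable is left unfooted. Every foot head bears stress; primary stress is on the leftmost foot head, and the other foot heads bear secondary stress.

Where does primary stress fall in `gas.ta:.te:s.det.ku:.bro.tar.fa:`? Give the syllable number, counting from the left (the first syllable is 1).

Parse left to right into iambic (σˈσ) feet: (gas.ˈta:) (te:s.ˈdet) (ku:.ˈbro) (tar.ˈfa:).
Foot heads (stressed positions): 2, 4, 6, 8.
End Rule Leftmost: primary stress on the leftmost head = syllable 2.
Primary stress: syllable 2 → gas.ˈta:.te:s.det.ku:.bro.tar.fa:.

2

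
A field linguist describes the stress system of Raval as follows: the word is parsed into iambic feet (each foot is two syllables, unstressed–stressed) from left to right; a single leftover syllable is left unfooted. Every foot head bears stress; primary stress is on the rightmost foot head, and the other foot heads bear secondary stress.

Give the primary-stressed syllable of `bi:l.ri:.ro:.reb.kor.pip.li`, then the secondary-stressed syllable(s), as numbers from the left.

primary 6, secondary 2, 4

Parse left to right into iambic (σˈσ) feet: (bi:l.ˈri:) (ro:.ˈreb) (kor.ˈpip) li. Syllable 7 is left unfooted.
Foot heads (stressed positions): 2, 4, 6.
End Rule Rightmost: primary stress on the rightmost head = syllable 6.
Secondary stress on 2, 4: bi:l.ˌri:.ro:.ˌreb.kor.ˈpip.li.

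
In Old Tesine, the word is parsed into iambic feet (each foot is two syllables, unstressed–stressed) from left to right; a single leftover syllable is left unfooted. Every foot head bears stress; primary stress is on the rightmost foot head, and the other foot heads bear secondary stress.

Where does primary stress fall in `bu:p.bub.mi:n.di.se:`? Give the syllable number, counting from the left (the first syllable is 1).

4

Parse left to right into iambic (σˈσ) feet: (bu:p.ˈbub) (mi:n.ˈdi) se:. Syllable 5 is left unfooted.
Foot heads (stressed positions): 2, 4.
End Rule Rightmost: primary stress on the rightmost head = syllable 4.
Primary stress: syllable 4 → bu:p.bub.mi:n.ˈdi.se:.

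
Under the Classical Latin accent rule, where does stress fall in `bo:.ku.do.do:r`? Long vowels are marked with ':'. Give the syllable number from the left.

2

Classical Latin: stress the penult if heavy (long vowel or closed), else the antepenult.
Weights: 2 ku L, 3 do L, 4 do:r H.
The penult (syllable 3, do) is light, so stress falls on the antepenult (syllable 2, ku).
Stress on syllable 2: bo:.ˈku.do.do:r.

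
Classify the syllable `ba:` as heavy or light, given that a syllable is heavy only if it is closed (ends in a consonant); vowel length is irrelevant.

light

`ba:`: long vowel, open (no coda). Open (no coda) → light.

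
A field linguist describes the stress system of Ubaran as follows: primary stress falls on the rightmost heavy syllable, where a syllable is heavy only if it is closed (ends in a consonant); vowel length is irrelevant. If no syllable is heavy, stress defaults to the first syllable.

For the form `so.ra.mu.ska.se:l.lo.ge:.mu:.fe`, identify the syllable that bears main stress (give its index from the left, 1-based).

Weights: 1 so L, 2 ra L, 3 mu L, 4 ska L, 5 se:l H, 6 lo L, 7 ge: L, 8 mu: L, 9 fe L.
Heavy syllables in the domain: 5. The rightmost is syllable 5 (se:l).
Primary stress: syllable 5 → so.ra.mu.ska.ˈse:l.lo.ge:.mu:.fe.

5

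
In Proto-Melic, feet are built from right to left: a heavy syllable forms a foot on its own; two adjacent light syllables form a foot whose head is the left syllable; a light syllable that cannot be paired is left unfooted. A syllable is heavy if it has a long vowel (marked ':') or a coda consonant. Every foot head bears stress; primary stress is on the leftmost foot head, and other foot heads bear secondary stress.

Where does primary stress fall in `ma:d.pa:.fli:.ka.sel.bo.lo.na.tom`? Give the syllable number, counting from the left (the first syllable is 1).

1

Weights: 1 ma:d H, 2 pa: H, 3 fli: H, 4 ka L, 5 sel H, 6 bo L, 7 lo L, 8 na L, 9 tom H.
Parse right to left (heavy = foot alone; LL = one foot; stranded L unfooted): (ˈma:d) (ˈpa:) (ˈfli:) ka (ˈsel) bo (ˈlo.na) (ˈtom).
Foot heads: 1, 2, 3, 5, 7, 9.
Primary stress on the leftmost head = syllable 1.
Primary stress: syllable 1 → ˈma:d.pa:.fli:.ka.sel.bo.lo.na.tom.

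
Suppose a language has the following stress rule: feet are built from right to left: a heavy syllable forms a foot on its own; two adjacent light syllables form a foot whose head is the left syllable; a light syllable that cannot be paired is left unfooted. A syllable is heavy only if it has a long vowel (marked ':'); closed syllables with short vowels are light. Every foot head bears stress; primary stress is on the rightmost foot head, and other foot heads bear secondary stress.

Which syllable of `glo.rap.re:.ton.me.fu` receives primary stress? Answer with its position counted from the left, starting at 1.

5

Weights: 1 glo L, 2 rap L, 3 re: H, 4 ton L, 5 me L, 6 fu L.
Parse right to left (heavy = foot alone; LL = one foot; stranded L unfooted): (ˈglo.rap) (ˈre:) ton (ˈme.fu).
Foot heads: 1, 3, 5.
Primary stress on the rightmost head = syllable 5.
Primary stress: syllable 5 → glo.rap.re:.ton.ˈme.fu.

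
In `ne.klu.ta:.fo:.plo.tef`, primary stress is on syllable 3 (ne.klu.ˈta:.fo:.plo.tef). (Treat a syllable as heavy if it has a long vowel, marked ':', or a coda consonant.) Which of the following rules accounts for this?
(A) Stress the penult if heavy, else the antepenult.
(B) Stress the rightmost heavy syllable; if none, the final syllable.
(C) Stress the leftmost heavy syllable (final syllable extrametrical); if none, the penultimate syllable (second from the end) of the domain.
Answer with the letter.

Rule A → syllable 4 (observed: 3).
Rule B → syllable 6 (observed: 3).
Rule C → syllable 3 ✓.

C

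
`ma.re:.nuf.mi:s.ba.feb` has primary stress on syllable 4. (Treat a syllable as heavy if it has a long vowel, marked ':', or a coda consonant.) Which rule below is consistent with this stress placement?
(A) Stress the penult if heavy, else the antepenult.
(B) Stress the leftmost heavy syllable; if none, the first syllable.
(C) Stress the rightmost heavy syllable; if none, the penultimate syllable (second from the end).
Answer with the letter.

A

Rule A → syllable 4 ✓.
Rule B → syllable 2 (observed: 4).
Rule C → syllable 6 (observed: 4).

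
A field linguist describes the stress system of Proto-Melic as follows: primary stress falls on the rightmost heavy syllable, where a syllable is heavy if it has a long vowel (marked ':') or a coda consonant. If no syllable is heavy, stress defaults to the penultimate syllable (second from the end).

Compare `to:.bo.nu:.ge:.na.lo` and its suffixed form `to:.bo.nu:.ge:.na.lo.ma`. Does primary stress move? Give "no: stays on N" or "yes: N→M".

no: stays on 4

Base `to:.bo.nu:.ge:.na.lo` (6 syllables):
  Weights: 1 to: H, 2 bo L, 3 nu: H, 4 ge: H, 5 na L, 6 lo L.
  Heavy syllables in the domain: 1, 3, 4. The rightmost is syllable 4 (ge:).
  → primary stress on syllable 4.
Suffixed `to:.bo.nu:.ge:.na.lo.ma` (7 syllables):
  Weights: 1 to: H, 2 bo L, 3 nu: H, 4 ge: H, 5 na L, 6 lo L, 7 ma L.
  Heavy syllables in the domain: 1, 3, 4. The rightmost is syllable 4 (ge:).
  → primary stress on syllable 4.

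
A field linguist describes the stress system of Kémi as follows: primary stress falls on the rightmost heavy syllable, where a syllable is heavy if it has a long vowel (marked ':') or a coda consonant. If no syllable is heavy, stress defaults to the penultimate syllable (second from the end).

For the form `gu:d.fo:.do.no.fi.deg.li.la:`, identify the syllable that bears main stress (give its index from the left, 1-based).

Weights: 1 gu:d H, 2 fo: H, 3 do L, 4 no L, 5 fi L, 6 deg H, 7 li L, 8 la: H.
Heavy syllables in the domain: 1, 2, 6, 8. The rightmost is syllable 8 (la:).
Primary stress: syllable 8 → gu:d.fo:.do.no.fi.deg.li.ˈla:.

8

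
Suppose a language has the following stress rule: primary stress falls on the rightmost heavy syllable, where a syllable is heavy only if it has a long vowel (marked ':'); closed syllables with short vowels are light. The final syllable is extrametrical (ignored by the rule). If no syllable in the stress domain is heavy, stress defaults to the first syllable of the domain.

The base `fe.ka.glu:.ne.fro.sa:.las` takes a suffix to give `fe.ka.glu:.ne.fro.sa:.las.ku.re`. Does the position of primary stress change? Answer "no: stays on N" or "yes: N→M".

no: stays on 6

Base `fe.ka.glu:.ne.fro.sa:.las` (7 syllables):
  The final syllable (7, las) is extrametrical; the stress domain is syllables 1–6.
  Weights: 1 fe L, 2 ka L, 3 glu: H, 4 ne L, 5 fro L, 6 sa: H.
  Heavy syllables in the domain: 3, 6. The rightmost is syllable 6 (sa:).
  → primary stress on syllable 6.
Suffixed `fe.ka.glu:.ne.fro.sa:.las.ku.re` (9 syllables):
  The final syllable (9, re) is extrametrical; the stress domain is syllables 1–8.
  Weights: 1 fe L, 2 ka L, 3 glu: H, 4 ne L, 5 fro L, 6 sa: H, 7 las L, 8 ku L.
  Heavy syllables in the domain: 3, 6. The rightmost is syllable 6 (sa:).
  → primary stress on syllable 6.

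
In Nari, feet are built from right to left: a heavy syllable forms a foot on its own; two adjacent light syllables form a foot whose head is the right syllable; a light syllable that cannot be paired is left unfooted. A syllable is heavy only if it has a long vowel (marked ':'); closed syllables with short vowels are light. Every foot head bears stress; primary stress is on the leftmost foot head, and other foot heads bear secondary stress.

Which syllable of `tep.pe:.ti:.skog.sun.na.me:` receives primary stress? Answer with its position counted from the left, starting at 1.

Weights: 1 tep L, 2 pe: H, 3 ti: H, 4 skog L, 5 sun L, 6 na L, 7 me: H.
Parse right to left (heavy = foot alone; LL = one foot; stranded L unfooted): tep (ˈpe:) (ˈti:) skog (sun.ˈna) (ˈme:).
Foot heads: 2, 3, 6, 7.
Primary stress on the leftmost head = syllable 2.
Primary stress: syllable 2 → tep.ˈpe:.ti:.skog.sun.na.me:.

2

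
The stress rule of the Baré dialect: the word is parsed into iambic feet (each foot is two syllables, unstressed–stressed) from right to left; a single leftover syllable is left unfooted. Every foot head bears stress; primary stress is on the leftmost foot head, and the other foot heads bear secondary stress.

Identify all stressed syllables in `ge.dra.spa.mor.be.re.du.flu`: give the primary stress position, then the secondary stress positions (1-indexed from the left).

primary 2, secondary 4, 6, 8

Parse right to left into iambic (σˈσ) feet: (ge.ˈdra) (spa.ˈmor) (be.ˈre) (du.ˈflu).
Foot heads (stressed positions): 2, 4, 6, 8.
End Rule Leftmost: primary stress on the leftmost head = syllable 2.
Secondary stress on 4, 6, 8: ge.ˈdra.spa.ˌmor.be.ˌre.du.ˌflu.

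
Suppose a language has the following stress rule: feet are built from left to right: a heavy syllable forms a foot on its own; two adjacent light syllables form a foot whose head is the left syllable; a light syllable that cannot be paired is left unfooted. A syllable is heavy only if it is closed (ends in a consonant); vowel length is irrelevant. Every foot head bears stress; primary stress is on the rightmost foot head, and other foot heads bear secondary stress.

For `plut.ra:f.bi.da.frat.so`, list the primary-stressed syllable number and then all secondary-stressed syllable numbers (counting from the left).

Weights: 1 plut H, 2 ra:f H, 3 bi L, 4 da L, 5 frat H, 6 so L.
Parse left to right (heavy = foot alone; LL = one foot; stranded L unfooted): (ˈplut) (ˈra:f) (ˈbi.da) (ˈfrat) so.
Foot heads: 1, 2, 3, 5.
Primary stress on the rightmost head = syllable 5.
Secondary stress on 1, 2, 3: ˌplut.ˌra:f.ˌbi.da.ˈfrat.so.

primary 5, secondary 1, 2, 3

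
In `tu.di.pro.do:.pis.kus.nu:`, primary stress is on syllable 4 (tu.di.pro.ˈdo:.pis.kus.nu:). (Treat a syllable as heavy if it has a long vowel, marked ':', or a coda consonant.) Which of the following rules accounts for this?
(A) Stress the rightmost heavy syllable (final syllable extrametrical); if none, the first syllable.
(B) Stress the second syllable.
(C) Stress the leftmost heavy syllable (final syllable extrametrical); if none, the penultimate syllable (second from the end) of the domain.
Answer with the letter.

Rule A → syllable 6 (observed: 4).
Rule B → syllable 2 (observed: 4).
Rule C → syllable 4 ✓.

C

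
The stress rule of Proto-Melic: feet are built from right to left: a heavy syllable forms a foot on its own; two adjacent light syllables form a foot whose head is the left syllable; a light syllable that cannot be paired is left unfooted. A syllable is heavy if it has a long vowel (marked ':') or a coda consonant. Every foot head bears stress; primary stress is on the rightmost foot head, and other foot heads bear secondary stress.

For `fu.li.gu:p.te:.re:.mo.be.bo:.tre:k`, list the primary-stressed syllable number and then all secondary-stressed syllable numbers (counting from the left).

primary 9, secondary 1, 3, 4, 5, 6, 8

Weights: 1 fu L, 2 li L, 3 gu:p H, 4 te: H, 5 re: H, 6 mo L, 7 be L, 8 bo: H, 9 tre:k H.
Parse right to left (heavy = foot alone; LL = one foot; stranded L unfooted): (ˈfu.li) (ˈgu:p) (ˈte:) (ˈre:) (ˈmo.be) (ˈbo:) (ˈtre:k).
Foot heads: 1, 3, 4, 5, 6, 8, 9.
Primary stress on the rightmost head = syllable 9.
Secondary stress on 1, 3, 4, 5, 6, 8: ˌfu.li.ˌgu:p.ˌte:.ˌre:.ˌmo.be.ˌbo:.ˈtre:k.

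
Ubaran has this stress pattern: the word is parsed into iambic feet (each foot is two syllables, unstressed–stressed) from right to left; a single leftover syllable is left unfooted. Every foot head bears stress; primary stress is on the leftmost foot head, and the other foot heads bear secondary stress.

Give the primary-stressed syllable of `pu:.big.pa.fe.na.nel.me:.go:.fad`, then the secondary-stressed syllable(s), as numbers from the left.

primary 3, secondary 5, 7, 9

Parse right to left into iambic (σˈσ) feet: pu: (big.ˈpa) (fe.ˈna) (nel.ˈme:) (go:.ˈfad). Syllable 1 is left unfooted.
Foot heads (stressed positions): 3, 5, 7, 9.
End Rule Leftmost: primary stress on the leftmost head = syllable 3.
Secondary stress on 5, 7, 9: pu:.big.ˈpa.fe.ˌna.nel.ˌme:.go:.ˌfad.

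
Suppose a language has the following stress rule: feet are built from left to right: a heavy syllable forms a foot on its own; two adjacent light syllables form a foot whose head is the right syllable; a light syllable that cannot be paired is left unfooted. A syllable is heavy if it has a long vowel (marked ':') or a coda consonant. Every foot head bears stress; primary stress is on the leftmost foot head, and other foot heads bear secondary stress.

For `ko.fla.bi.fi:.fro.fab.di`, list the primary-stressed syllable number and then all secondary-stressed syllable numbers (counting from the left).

primary 2, secondary 4, 6

Weights: 1 ko L, 2 fla L, 3 bi L, 4 fi: H, 5 fro L, 6 fab H, 7 di L.
Parse left to right (heavy = foot alone; LL = one foot; stranded L unfooted): (ko.ˈfla) bi (ˈfi:) fro (ˈfab) di.
Foot heads: 2, 4, 6.
Primary stress on the leftmost head = syllable 2.
Secondary stress on 4, 6: ko.ˈfla.bi.ˌfi:.fro.ˌfab.di.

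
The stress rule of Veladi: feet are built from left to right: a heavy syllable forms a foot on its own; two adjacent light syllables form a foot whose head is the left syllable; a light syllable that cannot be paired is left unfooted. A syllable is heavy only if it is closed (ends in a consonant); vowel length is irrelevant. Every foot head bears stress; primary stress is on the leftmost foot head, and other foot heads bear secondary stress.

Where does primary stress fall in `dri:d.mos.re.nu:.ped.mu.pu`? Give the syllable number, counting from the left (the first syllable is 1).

1

Weights: 1 dri:d H, 2 mos H, 3 re L, 4 nu: L, 5 ped H, 6 mu L, 7 pu L.
Parse left to right (heavy = foot alone; LL = one foot; stranded L unfooted): (ˈdri:d) (ˈmos) (ˈre.nu:) (ˈped) (ˈmu.pu).
Foot heads: 1, 2, 3, 5, 6.
Primary stress on the leftmost head = syllable 1.
Primary stress: syllable 1 → ˈdri:d.mos.re.nu:.ped.mu.pu.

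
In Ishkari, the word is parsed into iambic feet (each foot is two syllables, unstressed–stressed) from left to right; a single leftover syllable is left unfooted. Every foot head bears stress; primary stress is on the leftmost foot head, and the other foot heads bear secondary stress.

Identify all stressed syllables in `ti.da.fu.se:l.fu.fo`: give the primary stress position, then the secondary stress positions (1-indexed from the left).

Parse left to right into iambic (σˈσ) feet: (ti.ˈda) (fu.ˈse:l) (fu.ˈfo).
Foot heads (stressed positions): 2, 4, 6.
End Rule Leftmost: primary stress on the leftmost head = syllable 2.
Secondary stress on 4, 6: ti.ˈda.fu.ˌse:l.fu.ˌfo.

primary 2, secondary 4, 6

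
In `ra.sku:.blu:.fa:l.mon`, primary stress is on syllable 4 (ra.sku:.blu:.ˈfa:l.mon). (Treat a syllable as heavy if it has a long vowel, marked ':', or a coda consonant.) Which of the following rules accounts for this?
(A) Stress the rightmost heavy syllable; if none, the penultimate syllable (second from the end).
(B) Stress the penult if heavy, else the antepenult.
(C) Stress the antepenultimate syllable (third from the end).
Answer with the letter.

B

Rule A → syllable 5 (observed: 4).
Rule B → syllable 4 ✓.
Rule C → syllable 3 (observed: 4).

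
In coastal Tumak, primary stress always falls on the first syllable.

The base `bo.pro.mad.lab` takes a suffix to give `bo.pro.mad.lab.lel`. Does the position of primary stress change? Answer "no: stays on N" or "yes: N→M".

no: stays on 1

Base `bo.pro.mad.lab` (4 syllables):
  The word has 4 syllables; the first syllable is syllable 1 (bo).
  → primary stress on syllable 1.
Suffixed `bo.pro.mad.lab.lel` (5 syllables):
  The word has 5 syllables; the first syllable is syllable 1 (bo).
  → primary stress on syllable 1.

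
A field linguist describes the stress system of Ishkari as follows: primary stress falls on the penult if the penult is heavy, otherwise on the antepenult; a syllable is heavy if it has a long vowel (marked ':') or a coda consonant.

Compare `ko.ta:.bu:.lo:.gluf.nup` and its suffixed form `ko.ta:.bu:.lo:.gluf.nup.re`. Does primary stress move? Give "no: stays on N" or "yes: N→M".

Base `ko.ta:.bu:.lo:.gluf.nup` (6 syllables):
  Weights: 4 lo: H, 5 gluf H, 6 nup H.
  The penult (syllable 5, gluf) is heavy, so it takes stress.
  → primary stress on syllable 5.
Suffixed `ko.ta:.bu:.lo:.gluf.nup.re` (7 syllables):
  Weights: 5 gluf H, 6 nup H, 7 re L.
  The penult (syllable 6, nup) is heavy, so it takes stress.
  → primary stress on syllable 6.

yes: 5→6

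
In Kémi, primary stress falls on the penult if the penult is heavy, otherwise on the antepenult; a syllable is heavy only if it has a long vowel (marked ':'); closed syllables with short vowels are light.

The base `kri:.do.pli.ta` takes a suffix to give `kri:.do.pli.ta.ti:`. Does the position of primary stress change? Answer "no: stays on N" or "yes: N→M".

Base `kri:.do.pli.ta` (4 syllables):
  Weights: 2 do L, 3 pli L, 4 ta L.
  The penult (syllable 3, pli) is light, so stress falls on the antepenult (syllable 2, do).
  → primary stress on syllable 2.
Suffixed `kri:.do.pli.ta.ti:` (5 syllables):
  Weights: 3 pli L, 4 ta L, 5 ti: H.
  The penult (syllable 4, ta) is light, so stress falls on the antepenult (syllable 3, pli).
  → primary stress on syllable 3.

yes: 2→3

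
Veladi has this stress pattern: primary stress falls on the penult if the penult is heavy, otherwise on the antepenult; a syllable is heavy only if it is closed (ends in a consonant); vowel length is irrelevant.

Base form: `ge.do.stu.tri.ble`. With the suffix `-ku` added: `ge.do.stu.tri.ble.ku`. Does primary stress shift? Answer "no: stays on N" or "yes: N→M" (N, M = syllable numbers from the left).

yes: 3→4

Base `ge.do.stu.tri.ble` (5 syllables):
  Weights: 3 stu L, 4 tri L, 5 ble L.
  The penult (syllable 4, tri) is light, so stress falls on the antepenult (syllable 3, stu).
  → primary stress on syllable 3.
Suffixed `ge.do.stu.tri.ble.ku` (6 syllables):
  Weights: 4 tri L, 5 ble L, 6 ku L.
  The penult (syllable 5, ble) is light, so stress falls on the antepenult (syllable 4, tri).
  → primary stress on syllable 4.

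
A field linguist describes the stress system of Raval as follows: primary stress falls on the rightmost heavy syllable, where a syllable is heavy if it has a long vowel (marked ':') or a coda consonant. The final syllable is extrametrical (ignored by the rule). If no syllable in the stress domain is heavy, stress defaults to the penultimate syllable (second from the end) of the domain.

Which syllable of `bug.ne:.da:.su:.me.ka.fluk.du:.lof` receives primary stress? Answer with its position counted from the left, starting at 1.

The final syllable (9, lof) is extrametrical; the stress domain is syllables 1–8.
Weights: 1 bug H, 2 ne: H, 3 da: H, 4 su: H, 5 me L, 6 ka L, 7 fluk H, 8 du: H.
Heavy syllables in the domain: 1, 2, 3, 4, 7, 8. The rightmost is syllable 8 (du:).
Primary stress: syllable 8 → bug.ne:.da:.su:.me.ka.fluk.ˈdu:.lof.

8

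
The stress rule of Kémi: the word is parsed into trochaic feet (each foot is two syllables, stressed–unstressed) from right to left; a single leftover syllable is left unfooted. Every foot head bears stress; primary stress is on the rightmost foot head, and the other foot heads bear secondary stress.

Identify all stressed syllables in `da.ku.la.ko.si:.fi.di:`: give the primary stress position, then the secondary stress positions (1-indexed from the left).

Parse right to left into trochaic (ˈσσ) feet: da (ˈku.la) (ˈko.si:) (ˈfi.di:). Syllable 1 is left unfooted.
Foot heads (stressed positions): 2, 4, 6.
End Rule Rightmost: primary stress on the rightmost head = syllable 6.
Secondary stress on 2, 4: da.ˌku.la.ˌko.si:.ˈfi.di:.

primary 6, secondary 2, 4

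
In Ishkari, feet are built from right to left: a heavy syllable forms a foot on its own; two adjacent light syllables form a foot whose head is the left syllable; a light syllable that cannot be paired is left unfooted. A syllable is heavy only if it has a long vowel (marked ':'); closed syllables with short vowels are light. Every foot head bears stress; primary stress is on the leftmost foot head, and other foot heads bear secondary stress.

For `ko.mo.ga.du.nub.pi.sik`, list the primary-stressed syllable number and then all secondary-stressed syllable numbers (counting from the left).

Weights: 1 ko L, 2 mo L, 3 ga L, 4 du L, 5 nub L, 6 pi L, 7 sik L.
Parse right to left (heavy = foot alone; LL = one foot; stranded L unfooted): ko (ˈmo.ga) (ˈdu.nub) (ˈpi.sik).
Foot heads: 2, 4, 6.
Primary stress on the leftmost head = syllable 2.
Secondary stress on 4, 6: ko.ˈmo.ga.ˌdu.nub.ˌpi.sik.

primary 2, secondary 4, 6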